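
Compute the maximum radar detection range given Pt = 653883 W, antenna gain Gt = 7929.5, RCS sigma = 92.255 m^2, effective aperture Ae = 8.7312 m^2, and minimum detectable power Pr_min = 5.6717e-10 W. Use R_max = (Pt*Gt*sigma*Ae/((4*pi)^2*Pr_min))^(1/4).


R^4 = 653883*7929.5*92.255*8.7312 / ((4*pi)^2 * 5.6717e-10) = 4.663121e+19
R_max = 4.663121e+19^0.25 = 82636 m

82636 m


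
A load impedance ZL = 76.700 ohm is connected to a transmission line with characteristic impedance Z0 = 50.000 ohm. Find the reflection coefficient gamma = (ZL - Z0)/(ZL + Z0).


gamma = (76.700 - 50.000) / (76.700 + 50.000) = 0.2107

0.2107


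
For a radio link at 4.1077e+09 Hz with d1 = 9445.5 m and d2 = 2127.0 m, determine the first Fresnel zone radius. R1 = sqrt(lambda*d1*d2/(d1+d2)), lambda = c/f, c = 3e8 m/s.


lambda = c / f = 3.0000e+08 / 4.1077e+09 = 0.07303357 m
R1 = sqrt(0.07303357 * 9445.5 * 2127.0 / (9445.5 + 2127.0)) = 11.26 m

11.26 m


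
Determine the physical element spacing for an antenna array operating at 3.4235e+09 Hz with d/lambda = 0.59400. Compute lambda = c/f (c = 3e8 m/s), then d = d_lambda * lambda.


lambda = c / f = 3.0000e+08 / 3.4235e+09 = 0.08762962 m
d = 0.59400 * 0.08762962 = 0.05205 m

0.05205 m


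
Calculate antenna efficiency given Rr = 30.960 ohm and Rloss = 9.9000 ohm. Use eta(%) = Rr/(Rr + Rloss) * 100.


eta = 30.960 / (30.960 + 9.9000) * 100 = 75.77%

75.77%


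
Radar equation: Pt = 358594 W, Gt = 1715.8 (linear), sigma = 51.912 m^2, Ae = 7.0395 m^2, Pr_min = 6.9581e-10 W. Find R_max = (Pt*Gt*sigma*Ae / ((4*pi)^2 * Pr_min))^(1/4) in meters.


R^4 = 358594*1715.8*51.912*7.0395 / ((4*pi)^2 * 6.9581e-10) = 2.046298e+18
R_max = 2.046298e+18^0.25 = 37822 m

37822 m


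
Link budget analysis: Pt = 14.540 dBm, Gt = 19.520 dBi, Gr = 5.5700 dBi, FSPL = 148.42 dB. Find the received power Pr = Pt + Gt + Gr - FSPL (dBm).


Pr = 14.540 + 19.520 + 5.5700 - 148.42 = -108.79 dBm

-108.79 dBm


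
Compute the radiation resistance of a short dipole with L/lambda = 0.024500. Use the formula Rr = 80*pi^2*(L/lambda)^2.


Rr = 80 * pi^2 * (0.024500)^2 = 80 * 9.869604 * 6.002500e-04 = 0.4739 ohm

0.4739 ohm


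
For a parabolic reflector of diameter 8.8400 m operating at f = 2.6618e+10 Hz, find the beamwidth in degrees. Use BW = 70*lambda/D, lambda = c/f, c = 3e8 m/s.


lambda = c / f = 3.0000e+08 / 2.6618e+10 = 0.01127057 m
BW = 70 * 0.01127057 / 8.8400 = 0.08925 deg

0.08925 deg


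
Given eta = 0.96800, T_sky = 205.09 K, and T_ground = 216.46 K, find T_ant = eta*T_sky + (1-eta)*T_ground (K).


T_ant = 0.96800 * 205.09 + (1 - 0.96800) * 216.46 = 205.5 K

205.5 K


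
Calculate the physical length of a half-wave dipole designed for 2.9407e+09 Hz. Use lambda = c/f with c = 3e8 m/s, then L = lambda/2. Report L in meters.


lambda = c / f = 3.0000e+08 / 2.9407e+09 = 0.1020165 m
L = lambda / 2 = 0.1020165 / 2 = 0.05101 m

0.05101 m


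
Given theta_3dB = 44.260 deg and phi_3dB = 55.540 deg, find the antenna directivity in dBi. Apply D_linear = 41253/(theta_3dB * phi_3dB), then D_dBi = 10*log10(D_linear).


D_linear = 41253 / (44.260 * 55.540) = 16.78179
D_dBi = 10 * log10(16.78179) = 12.25 dBi

12.25 dBi


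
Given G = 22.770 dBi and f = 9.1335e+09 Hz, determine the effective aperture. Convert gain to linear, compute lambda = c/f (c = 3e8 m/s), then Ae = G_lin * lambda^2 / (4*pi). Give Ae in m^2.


lambda = c / f = 3.0000e+08 / 9.1335e+09 = 0.03284612 m
G_linear = 10^(22.770/10) = 189.2344
Ae = G_linear * lambda^2 / (4*pi) = 189.2344 * 0.03284612^2 / (4*pi) = 0.01625 m^2

0.01625 m^2


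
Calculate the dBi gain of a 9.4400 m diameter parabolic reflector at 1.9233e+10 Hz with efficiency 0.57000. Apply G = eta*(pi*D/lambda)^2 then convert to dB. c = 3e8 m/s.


lambda = c / f = 3.0000e+08 / 1.9233e+10 = 0.01559819 m
G_linear = 0.57000 * (pi * 9.4400 / 0.01559819)^2 = 2.060488e+06
G_dBi = 10 * log10(2.060488e+06) = 63.14 dBi

63.14 dBi


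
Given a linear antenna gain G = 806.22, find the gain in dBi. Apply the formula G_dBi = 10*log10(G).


G_dBi = 10 * log10(806.22) = 29.06 dBi

29.06 dBi


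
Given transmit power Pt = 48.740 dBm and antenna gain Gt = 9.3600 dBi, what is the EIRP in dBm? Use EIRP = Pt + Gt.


EIRP = Pt + Gt = 48.740 + 9.3600 = 58.10 dBm

58.10 dBm


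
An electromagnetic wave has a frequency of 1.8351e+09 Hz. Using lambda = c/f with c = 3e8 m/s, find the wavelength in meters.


lambda = c / f = 3.0000e+08 / 1.8351e+09 = 0.1635 m

0.1635 m


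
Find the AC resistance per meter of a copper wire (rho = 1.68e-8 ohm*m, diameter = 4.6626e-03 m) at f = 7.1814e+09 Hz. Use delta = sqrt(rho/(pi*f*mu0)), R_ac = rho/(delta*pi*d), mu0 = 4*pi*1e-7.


delta = sqrt(1.68e-8 / (pi * 7.1814e+09 * 4*pi*1e-7)) = 7.697864e-07 m
R_ac = 1.68e-8 / (7.697864e-07 * pi * 4.6626e-03) = 1.490 ohm/m

1.490 ohm/m


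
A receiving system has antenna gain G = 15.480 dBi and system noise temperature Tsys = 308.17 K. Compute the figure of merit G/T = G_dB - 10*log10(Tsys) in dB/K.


G/T = 15.480 - 10*log10(308.17) = 15.480 - 24.88790 = -9.408 dB/K

-9.408 dB/K


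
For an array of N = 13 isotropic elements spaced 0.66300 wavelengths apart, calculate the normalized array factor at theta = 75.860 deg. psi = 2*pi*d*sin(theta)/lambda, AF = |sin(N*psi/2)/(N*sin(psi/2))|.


psi = 2*pi*0.66300*sin(75.860 deg) = 4.039537 rad
AF = |sin(13*4.039537/2) / (13*sin(4.039537/2))| = 0.07701

0.07701


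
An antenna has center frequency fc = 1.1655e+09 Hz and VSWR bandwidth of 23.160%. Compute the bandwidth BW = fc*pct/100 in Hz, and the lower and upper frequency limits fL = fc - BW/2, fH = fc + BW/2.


BW = 1.1655e+09 * 23.160/100 = 2.699298e+08 Hz
fL = 1.1655e+09 - 2.699298e+08/2 = 1.031e+09 Hz
fH = 1.1655e+09 + 2.699298e+08/2 = 1.300e+09 Hz

BW=2.699e+08 Hz, fL=1.031e+09 Hz, fH=1.300e+09 Hz


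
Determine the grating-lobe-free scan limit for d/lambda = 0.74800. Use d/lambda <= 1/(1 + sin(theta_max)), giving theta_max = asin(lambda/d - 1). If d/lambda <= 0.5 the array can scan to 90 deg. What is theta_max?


lambda/d - 1 = 1/0.74800 - 1 = 0.3368984
theta_max = asin(0.3368984) = 19.69 deg

19.69 deg


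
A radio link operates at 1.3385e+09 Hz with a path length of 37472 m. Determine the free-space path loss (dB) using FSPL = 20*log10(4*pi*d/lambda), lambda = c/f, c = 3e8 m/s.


lambda = c / f = 3.0000e+08 / 1.3385e+09 = 0.2241315 m
FSPL = 20 * log10(4*pi*37472/0.2241315) = 126.4 dB

126.4 dB


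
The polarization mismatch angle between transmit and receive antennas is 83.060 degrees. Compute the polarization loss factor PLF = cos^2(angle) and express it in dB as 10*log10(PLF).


PLF_linear = cos^2(83.060 deg) = 0.01459986
PLF_dB = 10 * log10(0.01459986) = -18.36 dB

-18.36 dB


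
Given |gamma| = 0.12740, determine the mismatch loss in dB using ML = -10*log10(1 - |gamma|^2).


ML = -10 * log10(1 - 0.12740^2) = -10 * log10(0.98376924) = 0.07107 dB

0.07107 dB


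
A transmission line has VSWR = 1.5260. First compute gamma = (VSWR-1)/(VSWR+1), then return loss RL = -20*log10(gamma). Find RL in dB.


gamma = (1.5260 - 1) / (1.5260 + 1) = 0.2082344
RL = -20 * log10(0.2082344) = 13.63 dB

13.63 dB


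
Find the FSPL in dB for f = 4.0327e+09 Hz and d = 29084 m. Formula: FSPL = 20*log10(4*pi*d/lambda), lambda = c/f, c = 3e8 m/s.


lambda = c / f = 3.0000e+08 / 4.0327e+09 = 0.07439185 m
FSPL = 20 * log10(4*pi*29084/0.07439185) = 133.8 dB

133.8 dB


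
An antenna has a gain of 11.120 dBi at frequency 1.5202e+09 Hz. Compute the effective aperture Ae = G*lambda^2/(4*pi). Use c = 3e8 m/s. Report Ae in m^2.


lambda = c / f = 3.0000e+08 / 1.5202e+09 = 0.1973425 m
G_linear = 10^(11.120/10) = 12.94196
Ae = G_linear * lambda^2 / (4*pi) = 12.94196 * 0.1973425^2 / (4*pi) = 0.04011 m^2

0.04011 m^2


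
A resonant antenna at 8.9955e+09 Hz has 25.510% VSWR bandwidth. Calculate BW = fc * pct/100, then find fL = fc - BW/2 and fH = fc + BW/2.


BW = 8.9955e+09 * 25.510/100 = 2.294752e+09 Hz
fL = 8.9955e+09 - 2.294752e+09/2 = 7.848e+09 Hz
fH = 8.9955e+09 + 2.294752e+09/2 = 1.014e+10 Hz

BW=2.295e+09 Hz, fL=7.848e+09 Hz, fH=1.014e+10 Hz


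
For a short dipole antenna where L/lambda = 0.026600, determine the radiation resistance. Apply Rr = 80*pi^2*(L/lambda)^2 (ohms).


Rr = 80 * pi^2 * (0.026600)^2 = 80 * 9.869604 * 7.075600e-04 = 0.5587 ohm

0.5587 ohm


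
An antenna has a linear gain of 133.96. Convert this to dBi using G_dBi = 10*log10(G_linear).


G_dBi = 10 * log10(133.96) = 21.27 dBi

21.27 dBi


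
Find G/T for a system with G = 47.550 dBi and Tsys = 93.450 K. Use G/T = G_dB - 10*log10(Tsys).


G/T = 47.550 - 10*log10(93.450) = 47.550 - 19.70579 = 27.84 dB/K

27.84 dB/K


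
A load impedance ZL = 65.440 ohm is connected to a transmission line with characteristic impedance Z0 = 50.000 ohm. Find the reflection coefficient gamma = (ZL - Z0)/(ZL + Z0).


gamma = (65.440 - 50.000) / (65.440 + 50.000) = 0.1337

0.1337


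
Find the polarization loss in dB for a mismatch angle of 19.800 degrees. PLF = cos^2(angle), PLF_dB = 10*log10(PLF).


PLF_linear = cos^2(19.800 deg) = 0.8852566
PLF_dB = 10 * log10(0.8852566) = -0.5293 dB

-0.5293 dB


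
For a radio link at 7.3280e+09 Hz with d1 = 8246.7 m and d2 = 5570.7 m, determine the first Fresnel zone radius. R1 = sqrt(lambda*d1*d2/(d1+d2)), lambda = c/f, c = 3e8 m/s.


lambda = c / f = 3.0000e+08 / 7.3280e+09 = 0.04093886 m
R1 = sqrt(0.04093886 * 8246.7 * 5570.7 / (8246.7 + 5570.7)) = 11.67 m

11.67 m


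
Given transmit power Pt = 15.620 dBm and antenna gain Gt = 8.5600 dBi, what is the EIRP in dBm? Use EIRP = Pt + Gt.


EIRP = Pt + Gt = 15.620 + 8.5600 = 24.18 dBm

24.18 dBm


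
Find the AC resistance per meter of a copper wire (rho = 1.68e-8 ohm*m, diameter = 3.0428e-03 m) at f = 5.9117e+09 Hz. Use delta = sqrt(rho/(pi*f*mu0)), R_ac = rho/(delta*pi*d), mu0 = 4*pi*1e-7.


delta = sqrt(1.68e-8 / (pi * 5.9117e+09 * 4*pi*1e-7)) = 8.484350e-07 m
R_ac = 1.68e-8 / (8.484350e-07 * pi * 3.0428e-03) = 2.071 ohm/m

2.071 ohm/m


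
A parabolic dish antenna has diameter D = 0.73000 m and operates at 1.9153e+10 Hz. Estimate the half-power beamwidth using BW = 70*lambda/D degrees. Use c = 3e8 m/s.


lambda = c / f = 3.0000e+08 / 1.9153e+10 = 0.01566334 m
BW = 70 * 0.01566334 / 0.73000 = 1.502 deg

1.502 deg


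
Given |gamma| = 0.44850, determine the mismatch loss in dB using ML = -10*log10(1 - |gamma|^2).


ML = -10 * log10(1 - 0.44850^2) = -10 * log10(0.79884775) = 0.9754 dB

0.9754 dB


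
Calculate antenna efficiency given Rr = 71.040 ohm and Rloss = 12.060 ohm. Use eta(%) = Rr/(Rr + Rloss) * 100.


eta = 71.040 / (71.040 + 12.060) * 100 = 85.49%

85.49%


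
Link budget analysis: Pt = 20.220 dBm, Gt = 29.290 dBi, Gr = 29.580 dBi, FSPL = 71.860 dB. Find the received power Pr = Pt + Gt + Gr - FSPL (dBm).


Pr = 20.220 + 29.290 + 29.580 - 71.860 = 7.23 dBm

7.23 dBm


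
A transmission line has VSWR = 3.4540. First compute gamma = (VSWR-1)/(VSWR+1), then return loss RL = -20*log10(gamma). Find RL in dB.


gamma = (3.4540 - 1) / (3.4540 + 1) = 0.5509654
RL = -20 * log10(0.5509654) = 5.178 dB

5.178 dB


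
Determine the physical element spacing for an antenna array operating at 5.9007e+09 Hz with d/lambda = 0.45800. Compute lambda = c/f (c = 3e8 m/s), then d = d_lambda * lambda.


lambda = c / f = 3.0000e+08 / 5.9007e+09 = 0.05084143 m
d = 0.45800 * 0.05084143 = 0.02329 m

0.02329 m


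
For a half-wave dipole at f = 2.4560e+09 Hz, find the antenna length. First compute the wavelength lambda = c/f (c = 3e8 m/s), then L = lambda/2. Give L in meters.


lambda = c / f = 3.0000e+08 / 2.4560e+09 = 0.1221498 m
L = lambda / 2 = 0.1221498 / 2 = 0.06107 m

0.06107 m


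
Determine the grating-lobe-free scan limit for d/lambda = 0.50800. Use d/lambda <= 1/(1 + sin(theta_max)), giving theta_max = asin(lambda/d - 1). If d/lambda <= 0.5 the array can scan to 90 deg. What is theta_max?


lambda/d - 1 = 1/0.50800 - 1 = 0.9685039
theta_max = asin(0.9685039) = 75.58 deg

75.58 deg


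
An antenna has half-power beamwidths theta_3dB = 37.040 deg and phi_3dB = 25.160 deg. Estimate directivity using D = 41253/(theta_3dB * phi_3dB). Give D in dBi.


D_linear = 41253 / (37.040 * 25.160) = 44.26637
D_dBi = 10 * log10(44.26637) = 16.46 dBi

16.46 dBi


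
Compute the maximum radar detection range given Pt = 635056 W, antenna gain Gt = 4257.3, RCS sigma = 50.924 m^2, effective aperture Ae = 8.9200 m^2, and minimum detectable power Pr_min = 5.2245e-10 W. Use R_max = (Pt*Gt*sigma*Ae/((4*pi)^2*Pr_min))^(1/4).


R^4 = 635056*4257.3*50.924*8.9200 / ((4*pi)^2 * 5.2245e-10) = 1.488570e+19
R_max = 1.488570e+19^0.25 = 62114 m

62114 m


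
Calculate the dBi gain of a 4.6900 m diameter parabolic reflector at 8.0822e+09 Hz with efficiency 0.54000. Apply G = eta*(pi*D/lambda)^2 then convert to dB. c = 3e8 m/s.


lambda = c / f = 3.0000e+08 / 8.0822e+09 = 0.03711861 m
G_linear = 0.54000 * (pi * 4.6900 / 0.03711861)^2 = 85085.54
G_dBi = 10 * log10(85085.54) = 49.30 dBi

49.30 dBi


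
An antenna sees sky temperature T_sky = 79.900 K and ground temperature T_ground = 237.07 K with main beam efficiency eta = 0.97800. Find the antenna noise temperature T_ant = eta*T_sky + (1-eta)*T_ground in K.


T_ant = 0.97800 * 79.900 + (1 - 0.97800) * 237.07 = 83.36 K

83.36 K


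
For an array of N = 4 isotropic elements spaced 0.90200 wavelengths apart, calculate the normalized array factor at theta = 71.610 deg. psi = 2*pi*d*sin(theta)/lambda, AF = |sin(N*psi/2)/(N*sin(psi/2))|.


psi = 2*pi*0.90200*sin(71.610 deg) = 5.378004 rad
AF = |sin(4*5.378004/2) / (4*sin(5.378004/2))| = 0.5554

0.5554


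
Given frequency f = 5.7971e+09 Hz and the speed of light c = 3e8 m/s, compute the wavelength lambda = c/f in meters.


lambda = c / f = 3.0000e+08 / 5.7971e+09 = 0.05175 m

0.05175 m


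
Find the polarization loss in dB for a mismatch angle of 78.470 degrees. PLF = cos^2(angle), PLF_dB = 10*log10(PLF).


PLF_linear = cos^2(78.470 deg) = 0.03995241
PLF_dB = 10 * log10(0.03995241) = -13.98 dB

-13.98 dB


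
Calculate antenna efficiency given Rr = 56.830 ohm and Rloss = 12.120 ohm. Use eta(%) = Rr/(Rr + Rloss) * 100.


eta = 56.830 / (56.830 + 12.120) * 100 = 82.42%

82.42%


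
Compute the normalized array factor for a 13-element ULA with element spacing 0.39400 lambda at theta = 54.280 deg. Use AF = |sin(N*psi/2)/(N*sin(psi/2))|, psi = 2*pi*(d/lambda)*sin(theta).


psi = 2*pi*0.39400*sin(54.280 deg) = 2.009869 rad
AF = |sin(13*2.009869/2) / (13*sin(2.009869/2))| = 0.04351

0.04351


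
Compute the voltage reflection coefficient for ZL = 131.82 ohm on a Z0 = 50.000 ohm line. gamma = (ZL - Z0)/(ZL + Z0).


gamma = (131.82 - 50.000) / (131.82 + 50.000) = 0.4500

0.4500


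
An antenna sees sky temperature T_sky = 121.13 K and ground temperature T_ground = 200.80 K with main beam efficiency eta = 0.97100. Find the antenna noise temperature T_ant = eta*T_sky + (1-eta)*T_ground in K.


T_ant = 0.97100 * 121.13 + (1 - 0.97100) * 200.80 = 123.4 K

123.4 K


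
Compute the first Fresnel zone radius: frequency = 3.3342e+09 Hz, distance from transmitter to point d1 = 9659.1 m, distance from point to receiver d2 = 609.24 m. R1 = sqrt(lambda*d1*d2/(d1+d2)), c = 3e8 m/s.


lambda = c / f = 3.0000e+08 / 3.3342e+09 = 0.08997661 m
R1 = sqrt(0.08997661 * 9659.1 * 609.24 / (9659.1 + 609.24)) = 7.181 m

7.181 m


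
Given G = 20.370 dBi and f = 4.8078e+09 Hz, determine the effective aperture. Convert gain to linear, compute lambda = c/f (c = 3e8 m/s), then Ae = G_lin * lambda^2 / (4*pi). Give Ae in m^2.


lambda = c / f = 3.0000e+08 / 4.8078e+09 = 0.06239860 m
G_linear = 10^(20.370/10) = 108.8930
Ae = G_linear * lambda^2 / (4*pi) = 108.8930 * 0.06239860^2 / (4*pi) = 0.03374 m^2

0.03374 m^2


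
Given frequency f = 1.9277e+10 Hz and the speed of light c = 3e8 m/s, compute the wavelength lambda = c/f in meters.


lambda = c / f = 3.0000e+08 / 1.9277e+10 = 0.01556 m

0.01556 m


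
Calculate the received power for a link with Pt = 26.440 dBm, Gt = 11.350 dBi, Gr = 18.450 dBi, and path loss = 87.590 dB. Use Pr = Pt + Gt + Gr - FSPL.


Pr = 26.440 + 11.350 + 18.450 - 87.590 = -31.35 dBm

-31.35 dBm


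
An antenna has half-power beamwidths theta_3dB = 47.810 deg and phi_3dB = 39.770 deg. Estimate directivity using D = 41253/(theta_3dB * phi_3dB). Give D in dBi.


D_linear = 41253 / (47.810 * 39.770) = 21.69608
D_dBi = 10 * log10(21.69608) = 13.36 dBi

13.36 dBi


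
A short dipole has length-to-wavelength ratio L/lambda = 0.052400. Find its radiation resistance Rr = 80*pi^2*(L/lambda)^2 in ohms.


Rr = 80 * pi^2 * (0.052400)^2 = 80 * 9.869604 * 2.745760e-03 = 2.168 ohm

2.168 ohm


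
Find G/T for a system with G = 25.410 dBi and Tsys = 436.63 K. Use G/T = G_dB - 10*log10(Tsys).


G/T = 25.410 - 10*log10(436.63) = 25.410 - 26.40114 = -0.9911 dB/K

-0.9911 dB/K


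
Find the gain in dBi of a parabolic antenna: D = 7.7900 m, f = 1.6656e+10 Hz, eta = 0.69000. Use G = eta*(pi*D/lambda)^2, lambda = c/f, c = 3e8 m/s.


lambda = c / f = 3.0000e+08 / 1.6656e+10 = 0.01801153 m
G_linear = 0.69000 * (pi * 7.7900 / 0.01801153)^2 = 1.273862e+06
G_dBi = 10 * log10(1.273862e+06) = 61.05 dBi

61.05 dBi


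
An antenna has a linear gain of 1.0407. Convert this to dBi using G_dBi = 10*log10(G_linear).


G_dBi = 10 * log10(1.0407) = 0.1733 dBi

0.1733 dBi


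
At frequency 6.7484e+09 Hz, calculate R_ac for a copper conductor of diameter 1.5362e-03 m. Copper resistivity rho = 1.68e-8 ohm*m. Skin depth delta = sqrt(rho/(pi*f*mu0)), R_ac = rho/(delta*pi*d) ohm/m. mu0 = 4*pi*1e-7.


delta = sqrt(1.68e-8 / (pi * 6.7484e+09 * 4*pi*1e-7)) = 7.940985e-07 m
R_ac = 1.68e-8 / (7.940985e-07 * pi * 1.5362e-03) = 4.384 ohm/m

4.384 ohm/m


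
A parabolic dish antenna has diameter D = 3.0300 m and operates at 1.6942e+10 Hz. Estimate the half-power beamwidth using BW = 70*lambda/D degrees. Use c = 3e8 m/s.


lambda = c / f = 3.0000e+08 / 1.6942e+10 = 0.01770747 m
BW = 70 * 0.01770747 / 3.0300 = 0.4091 deg

0.4091 deg


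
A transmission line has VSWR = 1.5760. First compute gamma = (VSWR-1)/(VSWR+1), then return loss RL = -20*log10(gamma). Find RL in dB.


gamma = (1.5760 - 1) / (1.5760 + 1) = 0.2236025
RL = -20 * log10(0.2236025) = 13.01 dB

13.01 dB


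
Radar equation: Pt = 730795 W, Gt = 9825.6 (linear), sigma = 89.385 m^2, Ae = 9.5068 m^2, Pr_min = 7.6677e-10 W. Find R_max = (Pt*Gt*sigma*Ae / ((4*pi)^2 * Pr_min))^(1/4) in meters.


R^4 = 730795*9825.6*89.385*9.5068 / ((4*pi)^2 * 7.6677e-10) = 5.039284e+19
R_max = 5.039284e+19^0.25 = 84254 m

84254 m


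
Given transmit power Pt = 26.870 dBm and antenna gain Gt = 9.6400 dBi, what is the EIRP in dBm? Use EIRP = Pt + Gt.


EIRP = Pt + Gt = 26.870 + 9.6400 = 36.51 dBm

36.51 dBm


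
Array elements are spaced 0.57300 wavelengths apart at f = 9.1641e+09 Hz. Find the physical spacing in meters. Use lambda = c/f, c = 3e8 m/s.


lambda = c / f = 3.0000e+08 / 9.1641e+09 = 0.03273644 m
d = 0.57300 * 0.03273644 = 0.01876 m

0.01876 m


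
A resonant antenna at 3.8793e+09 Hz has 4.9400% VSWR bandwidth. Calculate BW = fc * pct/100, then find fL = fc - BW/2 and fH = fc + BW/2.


BW = 3.8793e+09 * 4.9400/100 = 1.916374e+08 Hz
fL = 3.8793e+09 - 1.916374e+08/2 = 3.783e+09 Hz
fH = 3.8793e+09 + 1.916374e+08/2 = 3.975e+09 Hz

BW=1.916e+08 Hz, fL=3.783e+09 Hz, fH=3.975e+09 Hz


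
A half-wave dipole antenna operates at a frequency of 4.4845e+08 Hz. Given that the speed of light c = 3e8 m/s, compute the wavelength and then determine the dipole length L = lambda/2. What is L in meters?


lambda = c / f = 3.0000e+08 / 4.4845e+08 = 0.6689709 m
L = lambda / 2 = 0.6689709 / 2 = 0.3345 m

0.3345 m


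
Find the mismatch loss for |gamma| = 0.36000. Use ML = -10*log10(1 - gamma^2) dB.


ML = -10 * log10(1 - 0.36000^2) = -10 * log10(0.8704) = 0.6028 dB

0.6028 dB


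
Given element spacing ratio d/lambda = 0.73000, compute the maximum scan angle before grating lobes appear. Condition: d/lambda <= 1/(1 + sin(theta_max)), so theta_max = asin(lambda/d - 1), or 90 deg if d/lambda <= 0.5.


lambda/d - 1 = 1/0.73000 - 1 = 0.3698630
theta_max = asin(0.3698630) = 21.71 deg

21.71 deg


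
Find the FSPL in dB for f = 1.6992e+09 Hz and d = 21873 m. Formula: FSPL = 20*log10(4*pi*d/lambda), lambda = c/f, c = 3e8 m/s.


lambda = c / f = 3.0000e+08 / 1.6992e+09 = 0.1765537 m
FSPL = 20 * log10(4*pi*21873/0.1765537) = 123.8 dB

123.8 dB


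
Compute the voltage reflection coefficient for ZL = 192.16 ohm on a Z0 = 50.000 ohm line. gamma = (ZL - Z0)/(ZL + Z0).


gamma = (192.16 - 50.000) / (192.16 + 50.000) = 0.5870

0.5870


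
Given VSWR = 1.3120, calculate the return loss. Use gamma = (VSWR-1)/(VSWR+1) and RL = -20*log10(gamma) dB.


gamma = (1.3120 - 1) / (1.3120 + 1) = 0.1349481
RL = -20 * log10(0.1349481) = 17.40 dB

17.40 dB


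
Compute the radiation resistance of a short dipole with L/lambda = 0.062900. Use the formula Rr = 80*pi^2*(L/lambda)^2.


Rr = 80 * pi^2 * (0.062900)^2 = 80 * 9.869604 * 3.956410e-03 = 3.124 ohm

3.124 ohm


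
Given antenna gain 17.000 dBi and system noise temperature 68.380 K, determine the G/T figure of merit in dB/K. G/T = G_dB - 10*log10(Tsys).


G/T = 17.000 - 10*log10(68.380) = 17.000 - 18.34929 = -1.349 dB/K

-1.349 dB/K


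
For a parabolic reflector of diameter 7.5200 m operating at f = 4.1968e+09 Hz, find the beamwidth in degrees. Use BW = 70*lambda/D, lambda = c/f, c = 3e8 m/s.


lambda = c / f = 3.0000e+08 / 4.1968e+09 = 0.07148303 m
BW = 70 * 0.07148303 / 7.5200 = 0.6654 deg

0.6654 deg


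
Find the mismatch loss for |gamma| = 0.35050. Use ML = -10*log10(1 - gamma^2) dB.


ML = -10 * log10(1 - 0.35050^2) = -10 * log10(0.87714975) = 0.5693 dB

0.5693 dB


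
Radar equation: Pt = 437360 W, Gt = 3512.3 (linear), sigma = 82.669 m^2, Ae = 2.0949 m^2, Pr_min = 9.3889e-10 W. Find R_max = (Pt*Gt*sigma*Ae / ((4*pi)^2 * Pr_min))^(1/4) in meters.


R^4 = 437360*3512.3*82.669*2.0949 / ((4*pi)^2 * 9.3889e-10) = 1.794330e+18
R_max = 1.794330e+18^0.25 = 36600 m

36600 m


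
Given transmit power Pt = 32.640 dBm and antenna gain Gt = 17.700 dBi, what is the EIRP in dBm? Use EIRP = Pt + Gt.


EIRP = Pt + Gt = 32.640 + 17.700 = 50.34 dBm

50.34 dBm


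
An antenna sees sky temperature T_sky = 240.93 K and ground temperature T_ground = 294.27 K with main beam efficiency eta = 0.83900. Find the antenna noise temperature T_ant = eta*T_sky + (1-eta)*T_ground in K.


T_ant = 0.83900 * 240.93 + (1 - 0.83900) * 294.27 = 249.5 K

249.5 K


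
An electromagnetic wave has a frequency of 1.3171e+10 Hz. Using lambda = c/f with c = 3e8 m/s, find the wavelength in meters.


lambda = c / f = 3.0000e+08 / 1.3171e+10 = 0.02278 m

0.02278 m


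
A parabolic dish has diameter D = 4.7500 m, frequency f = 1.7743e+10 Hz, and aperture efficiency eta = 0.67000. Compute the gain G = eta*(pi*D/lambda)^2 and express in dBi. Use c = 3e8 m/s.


lambda = c / f = 3.0000e+08 / 1.7743e+10 = 0.01690808 m
G_linear = 0.67000 * (pi * 4.7500 / 0.01690808)^2 = 521883.0
G_dBi = 10 * log10(521883.0) = 57.18 dBi

57.18 dBi


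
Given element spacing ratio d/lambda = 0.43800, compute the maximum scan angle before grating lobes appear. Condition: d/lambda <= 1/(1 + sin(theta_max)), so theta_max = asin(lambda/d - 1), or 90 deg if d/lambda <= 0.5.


lambda/d - 1 = 1/0.43800 - 1 = 1.283105 >= 1
d/lambda <= 0.5, so the array can scan to endfire without grating lobes: theta_max = 90 deg

90 deg


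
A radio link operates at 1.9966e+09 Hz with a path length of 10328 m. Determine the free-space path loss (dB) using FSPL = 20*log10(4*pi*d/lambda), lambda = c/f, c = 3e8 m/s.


lambda = c / f = 3.0000e+08 / 1.9966e+09 = 0.1502554 m
FSPL = 20 * log10(4*pi*10328/0.1502554) = 118.7 dB

118.7 dB


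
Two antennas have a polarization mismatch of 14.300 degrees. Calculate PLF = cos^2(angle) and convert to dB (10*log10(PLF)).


PLF_linear = cos^2(14.300 deg) = 0.9389915
PLF_dB = 10 * log10(0.9389915) = -0.2734 dB

-0.2734 dB


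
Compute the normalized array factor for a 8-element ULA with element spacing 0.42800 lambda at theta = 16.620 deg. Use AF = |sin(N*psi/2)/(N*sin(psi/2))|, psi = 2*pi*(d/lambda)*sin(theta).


psi = 2*pi*0.42800*sin(16.620 deg) = 0.7691736 rad
AF = |sin(8*0.7691736/2) / (8*sin(0.7691736/2))| = 0.02161

0.02161


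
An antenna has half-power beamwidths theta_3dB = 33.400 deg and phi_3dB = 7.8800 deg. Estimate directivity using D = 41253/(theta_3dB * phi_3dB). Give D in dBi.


D_linear = 41253 / (33.400 * 7.8800) = 156.7411
D_dBi = 10 * log10(156.7411) = 21.95 dBi

21.95 dBi


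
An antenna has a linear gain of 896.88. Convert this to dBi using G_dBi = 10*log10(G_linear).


G_dBi = 10 * log10(896.88) = 29.53 dBi

29.53 dBi


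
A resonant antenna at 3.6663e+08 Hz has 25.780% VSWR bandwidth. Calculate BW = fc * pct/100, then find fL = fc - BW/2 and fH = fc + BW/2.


BW = 3.6663e+08 * 25.780/100 = 9.451721e+07 Hz
fL = 3.6663e+08 - 9.451721e+07/2 = 3.194e+08 Hz
fH = 3.6663e+08 + 9.451721e+07/2 = 4.139e+08 Hz

BW=9.452e+07 Hz, fL=3.194e+08 Hz, fH=4.139e+08 Hz


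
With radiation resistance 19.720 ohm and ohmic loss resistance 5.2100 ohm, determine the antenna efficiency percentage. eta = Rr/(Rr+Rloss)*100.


eta = 19.720 / (19.720 + 5.2100) * 100 = 79.10%

79.10%


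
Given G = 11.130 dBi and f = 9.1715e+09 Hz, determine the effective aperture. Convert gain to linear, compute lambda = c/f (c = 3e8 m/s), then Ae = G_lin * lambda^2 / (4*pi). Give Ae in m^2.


lambda = c / f = 3.0000e+08 / 9.1715e+09 = 0.03271003 m
G_linear = 10^(11.130/10) = 12.97179
Ae = G_linear * lambda^2 / (4*pi) = 12.97179 * 0.03271003^2 / (4*pi) = 1.104e-03 m^2

1.104e-03 m^2


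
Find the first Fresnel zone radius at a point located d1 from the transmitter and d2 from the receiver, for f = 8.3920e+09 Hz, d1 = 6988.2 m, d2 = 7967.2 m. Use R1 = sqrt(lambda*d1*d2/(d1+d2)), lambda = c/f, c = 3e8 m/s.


lambda = c / f = 3.0000e+08 / 8.3920e+09 = 0.03574833 m
R1 = sqrt(0.03574833 * 6988.2 * 7967.2 / (6988.2 + 7967.2)) = 11.54 m

11.54 m


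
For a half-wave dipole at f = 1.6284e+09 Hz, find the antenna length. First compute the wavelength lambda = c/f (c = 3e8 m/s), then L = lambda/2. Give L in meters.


lambda = c / f = 3.0000e+08 / 1.6284e+09 = 0.1842299 m
L = lambda / 2 = 0.1842299 / 2 = 0.09211 m

0.09211 m


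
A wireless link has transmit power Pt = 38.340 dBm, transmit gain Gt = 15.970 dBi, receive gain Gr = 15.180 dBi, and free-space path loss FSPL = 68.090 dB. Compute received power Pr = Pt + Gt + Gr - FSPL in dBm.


Pr = 38.340 + 15.970 + 15.180 - 68.090 = 1.40 dBm

1.40 dBm


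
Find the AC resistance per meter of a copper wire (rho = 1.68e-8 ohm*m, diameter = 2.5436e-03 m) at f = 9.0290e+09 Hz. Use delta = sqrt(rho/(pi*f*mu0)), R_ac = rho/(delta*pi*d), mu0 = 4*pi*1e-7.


delta = sqrt(1.68e-8 / (pi * 9.0290e+09 * 4*pi*1e-7)) = 6.865228e-07 m
R_ac = 1.68e-8 / (6.865228e-07 * pi * 2.5436e-03) = 3.062 ohm/m

3.062 ohm/m


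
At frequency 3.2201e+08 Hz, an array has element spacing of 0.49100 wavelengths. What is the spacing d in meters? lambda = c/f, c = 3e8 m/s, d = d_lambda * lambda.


lambda = c / f = 3.0000e+08 / 3.2201e+08 = 0.9316481 m
d = 0.49100 * 0.9316481 = 0.4574 m

0.4574 m


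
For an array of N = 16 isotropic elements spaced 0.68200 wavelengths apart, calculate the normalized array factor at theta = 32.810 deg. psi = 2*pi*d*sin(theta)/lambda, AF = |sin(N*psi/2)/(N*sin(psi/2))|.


psi = 2*pi*0.68200*sin(32.810 deg) = 2.321920 rad
AF = |sin(16*2.321920/2) / (16*sin(2.321920/2))| = 0.01845

0.01845


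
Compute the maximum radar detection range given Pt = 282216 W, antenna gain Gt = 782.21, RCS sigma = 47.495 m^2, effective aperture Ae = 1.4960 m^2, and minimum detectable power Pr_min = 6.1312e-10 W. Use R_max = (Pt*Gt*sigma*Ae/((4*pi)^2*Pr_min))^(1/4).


R^4 = 282216*782.21*47.495*1.4960 / ((4*pi)^2 * 6.1312e-10) = 1.620016e+17
R_max = 1.620016e+17^0.25 = 20062 m

20062 m


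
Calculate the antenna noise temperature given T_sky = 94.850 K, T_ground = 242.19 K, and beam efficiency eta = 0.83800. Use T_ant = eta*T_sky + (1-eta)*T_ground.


T_ant = 0.83800 * 94.850 + (1 - 0.83800) * 242.19 = 118.7 K

118.7 K


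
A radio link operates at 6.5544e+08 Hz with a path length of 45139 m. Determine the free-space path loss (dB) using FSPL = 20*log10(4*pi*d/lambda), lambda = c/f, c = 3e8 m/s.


lambda = c / f = 3.0000e+08 / 6.5544e+08 = 0.4577078 m
FSPL = 20 * log10(4*pi*45139/0.4577078) = 121.9 dB

121.9 dB


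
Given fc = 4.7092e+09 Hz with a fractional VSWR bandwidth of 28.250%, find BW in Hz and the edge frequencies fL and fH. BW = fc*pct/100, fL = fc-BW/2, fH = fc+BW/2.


BW = 4.7092e+09 * 28.250/100 = 1.330349e+09 Hz
fL = 4.7092e+09 - 1.330349e+09/2 = 4.044e+09 Hz
fH = 4.7092e+09 + 1.330349e+09/2 = 5.374e+09 Hz

BW=1.330e+09 Hz, fL=4.044e+09 Hz, fH=5.374e+09 Hz


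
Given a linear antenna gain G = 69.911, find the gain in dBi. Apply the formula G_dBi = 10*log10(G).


G_dBi = 10 * log10(69.911) = 18.45 dBi

18.45 dBi


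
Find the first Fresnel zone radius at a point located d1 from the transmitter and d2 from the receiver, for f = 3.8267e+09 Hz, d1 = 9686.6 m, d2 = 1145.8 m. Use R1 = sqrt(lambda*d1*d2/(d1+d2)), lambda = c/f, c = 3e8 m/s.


lambda = c / f = 3.0000e+08 / 3.8267e+09 = 0.07839653 m
R1 = sqrt(0.07839653 * 9686.6 * 1145.8 / (9686.6 + 1145.8)) = 8.962 m

8.962 m


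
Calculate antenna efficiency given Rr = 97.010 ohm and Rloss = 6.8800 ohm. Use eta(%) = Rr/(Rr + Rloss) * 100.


eta = 97.010 / (97.010 + 6.8800) * 100 = 93.38%

93.38%


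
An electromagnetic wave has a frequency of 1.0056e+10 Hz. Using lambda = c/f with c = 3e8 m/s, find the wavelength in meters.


lambda = c / f = 3.0000e+08 / 1.0056e+10 = 0.02983 m

0.02983 m


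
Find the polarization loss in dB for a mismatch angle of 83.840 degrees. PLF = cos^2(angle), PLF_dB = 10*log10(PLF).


PLF_linear = cos^2(83.840 deg) = 0.01151442
PLF_dB = 10 * log10(0.01151442) = -19.39 dB

-19.39 dB


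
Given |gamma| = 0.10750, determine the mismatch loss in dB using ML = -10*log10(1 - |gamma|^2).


ML = -10 * log10(1 - 0.10750^2) = -10 * log10(0.98844375) = 0.05048 dB

0.05048 dB


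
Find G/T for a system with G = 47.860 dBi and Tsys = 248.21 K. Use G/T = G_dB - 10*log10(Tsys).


G/T = 47.860 - 10*log10(248.21) = 47.860 - 23.94819 = 23.91 dB/K

23.91 dB/K


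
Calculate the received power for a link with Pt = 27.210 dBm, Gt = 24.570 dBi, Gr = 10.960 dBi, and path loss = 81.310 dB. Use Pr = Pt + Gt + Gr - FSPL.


Pr = 27.210 + 24.570 + 10.960 - 81.310 = -18.57 dBm

-18.57 dBm


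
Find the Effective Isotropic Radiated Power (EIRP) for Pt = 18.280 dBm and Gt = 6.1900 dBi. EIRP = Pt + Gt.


EIRP = Pt + Gt = 18.280 + 6.1900 = 24.47 dBm

24.47 dBm


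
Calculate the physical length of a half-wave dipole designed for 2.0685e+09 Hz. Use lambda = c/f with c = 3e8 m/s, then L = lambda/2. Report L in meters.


lambda = c / f = 3.0000e+08 / 2.0685e+09 = 0.1450326 m
L = lambda / 2 = 0.1450326 / 2 = 0.07252 m

0.07252 m


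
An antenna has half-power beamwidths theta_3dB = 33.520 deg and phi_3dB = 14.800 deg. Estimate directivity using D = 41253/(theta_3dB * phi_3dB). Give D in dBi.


D_linear = 41253 / (33.520 * 14.800) = 83.15528
D_dBi = 10 * log10(83.15528) = 19.20 dBi

19.20 dBi


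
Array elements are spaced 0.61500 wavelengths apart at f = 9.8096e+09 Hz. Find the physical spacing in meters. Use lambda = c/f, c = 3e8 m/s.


lambda = c / f = 3.0000e+08 / 9.8096e+09 = 0.03058229 m
d = 0.61500 * 0.03058229 = 0.01881 m

0.01881 m


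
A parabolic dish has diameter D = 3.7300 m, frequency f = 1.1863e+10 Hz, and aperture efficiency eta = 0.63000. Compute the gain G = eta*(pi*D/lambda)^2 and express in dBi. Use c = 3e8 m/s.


lambda = c / f = 3.0000e+08 / 1.1863e+10 = 0.02528871 m
G_linear = 0.63000 * (pi * 3.7300 / 0.02528871)^2 = 135271.0
G_dBi = 10 * log10(135271.0) = 51.31 dBi

51.31 dBi


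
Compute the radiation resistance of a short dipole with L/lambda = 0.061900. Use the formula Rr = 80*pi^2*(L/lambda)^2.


Rr = 80 * pi^2 * (0.061900)^2 = 80 * 9.869604 * 3.831610e-03 = 3.025 ohm

3.025 ohm


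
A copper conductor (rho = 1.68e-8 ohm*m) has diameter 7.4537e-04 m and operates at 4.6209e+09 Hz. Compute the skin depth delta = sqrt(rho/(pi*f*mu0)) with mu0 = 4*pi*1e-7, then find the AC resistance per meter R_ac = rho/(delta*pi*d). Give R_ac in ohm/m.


delta = sqrt(1.68e-8 / (pi * 4.6209e+09 * 4*pi*1e-7)) = 9.596470e-07 m
R_ac = 1.68e-8 / (9.596470e-07 * pi * 7.4537e-04) = 7.476 ohm/m

7.476 ohm/m


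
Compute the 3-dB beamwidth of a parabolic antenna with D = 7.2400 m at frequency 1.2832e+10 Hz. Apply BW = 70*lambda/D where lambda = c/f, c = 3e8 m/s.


lambda = c / f = 3.0000e+08 / 1.2832e+10 = 0.02337905 m
BW = 70 * 0.02337905 / 7.2400 = 0.2260 deg

0.2260 deg


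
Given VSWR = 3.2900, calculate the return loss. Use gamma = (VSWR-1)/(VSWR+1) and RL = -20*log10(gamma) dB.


gamma = (3.2900 - 1) / (3.2900 + 1) = 0.5337995
RL = -20 * log10(0.5337995) = 5.452 dB

5.452 dB


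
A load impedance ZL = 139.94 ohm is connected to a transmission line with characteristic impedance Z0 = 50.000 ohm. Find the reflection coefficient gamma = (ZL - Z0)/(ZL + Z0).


gamma = (139.94 - 50.000) / (139.94 + 50.000) = 0.4735

0.4735


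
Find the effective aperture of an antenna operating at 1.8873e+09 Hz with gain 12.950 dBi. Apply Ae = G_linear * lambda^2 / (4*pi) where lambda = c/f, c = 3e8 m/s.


lambda = c / f = 3.0000e+08 / 1.8873e+09 = 0.1589572 m
G_linear = 10^(12.950/10) = 19.72423
Ae = G_linear * lambda^2 / (4*pi) = 19.72423 * 0.1589572^2 / (4*pi) = 0.03966 m^2

0.03966 m^2


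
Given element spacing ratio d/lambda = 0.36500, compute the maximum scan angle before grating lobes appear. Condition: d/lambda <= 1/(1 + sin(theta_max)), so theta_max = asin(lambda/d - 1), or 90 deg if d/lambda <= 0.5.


lambda/d - 1 = 1/0.36500 - 1 = 1.739726 >= 1
d/lambda <= 0.5, so the array can scan to endfire without grating lobes: theta_max = 90 deg

90 deg


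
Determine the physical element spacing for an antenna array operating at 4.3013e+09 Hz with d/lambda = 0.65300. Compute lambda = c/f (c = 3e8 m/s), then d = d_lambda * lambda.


lambda = c / f = 3.0000e+08 / 4.3013e+09 = 0.06974636 m
d = 0.65300 * 0.06974636 = 0.04554 m

0.04554 m


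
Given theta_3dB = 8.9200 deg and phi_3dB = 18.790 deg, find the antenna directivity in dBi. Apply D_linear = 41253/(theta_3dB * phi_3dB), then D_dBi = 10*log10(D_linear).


D_linear = 41253 / (8.9200 * 18.790) = 246.1296
D_dBi = 10 * log10(246.1296) = 23.91 dBi

23.91 dBi


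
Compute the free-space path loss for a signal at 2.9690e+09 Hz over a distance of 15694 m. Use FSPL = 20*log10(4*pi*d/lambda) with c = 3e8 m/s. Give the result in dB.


lambda = c / f = 3.0000e+08 / 2.9690e+09 = 0.1010441 m
FSPL = 20 * log10(4*pi*15694/0.1010441) = 125.8 dB

125.8 dB


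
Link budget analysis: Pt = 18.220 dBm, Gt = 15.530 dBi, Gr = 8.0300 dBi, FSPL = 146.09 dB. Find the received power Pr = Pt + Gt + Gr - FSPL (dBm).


Pr = 18.220 + 15.530 + 8.0300 - 146.09 = -104.31 dBm

-104.31 dBm


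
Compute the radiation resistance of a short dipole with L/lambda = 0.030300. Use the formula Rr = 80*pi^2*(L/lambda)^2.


Rr = 80 * pi^2 * (0.030300)^2 = 80 * 9.869604 * 9.180900e-04 = 0.7249 ohm

0.7249 ohm


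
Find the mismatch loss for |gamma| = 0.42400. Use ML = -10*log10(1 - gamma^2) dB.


ML = -10 * log10(1 - 0.42400^2) = -10 * log10(0.820224) = 0.8607 dB

0.8607 dB


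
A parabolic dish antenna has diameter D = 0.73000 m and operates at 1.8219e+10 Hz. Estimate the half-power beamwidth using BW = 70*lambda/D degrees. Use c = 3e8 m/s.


lambda = c / f = 3.0000e+08 / 1.8219e+10 = 0.01646633 m
BW = 70 * 0.01646633 / 0.73000 = 1.579 deg

1.579 deg


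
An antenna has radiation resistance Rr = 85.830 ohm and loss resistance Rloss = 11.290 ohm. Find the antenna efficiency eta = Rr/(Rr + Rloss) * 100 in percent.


eta = 85.830 / (85.830 + 11.290) * 100 = 88.38%

88.38%


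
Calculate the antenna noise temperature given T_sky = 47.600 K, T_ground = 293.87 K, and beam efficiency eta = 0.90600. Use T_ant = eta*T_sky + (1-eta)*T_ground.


T_ant = 0.90600 * 47.600 + (1 - 0.90600) * 293.87 = 70.75 K

70.75 K


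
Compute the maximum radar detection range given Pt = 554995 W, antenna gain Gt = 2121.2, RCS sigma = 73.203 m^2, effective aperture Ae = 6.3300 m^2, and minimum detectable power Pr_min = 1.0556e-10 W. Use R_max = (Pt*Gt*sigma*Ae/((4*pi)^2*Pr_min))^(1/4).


R^4 = 554995*2121.2*73.203*6.3300 / ((4*pi)^2 * 1.0556e-10) = 3.272534e+19
R_max = 3.272534e+19^0.25 = 75635 m

75635 m


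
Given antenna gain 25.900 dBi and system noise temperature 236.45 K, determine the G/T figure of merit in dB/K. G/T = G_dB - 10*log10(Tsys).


G/T = 25.900 - 10*log10(236.45) = 25.900 - 23.73739 = 2.163 dB/K

2.163 dB/K


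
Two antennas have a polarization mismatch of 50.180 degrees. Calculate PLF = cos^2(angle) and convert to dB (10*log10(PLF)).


PLF_linear = cos^2(50.180 deg) = 0.4100838
PLF_dB = 10 * log10(0.4100838) = -3.871 dB

-3.871 dB


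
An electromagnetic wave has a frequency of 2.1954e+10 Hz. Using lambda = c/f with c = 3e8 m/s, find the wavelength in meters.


lambda = c / f = 3.0000e+08 / 2.1954e+10 = 0.01366 m

0.01366 m


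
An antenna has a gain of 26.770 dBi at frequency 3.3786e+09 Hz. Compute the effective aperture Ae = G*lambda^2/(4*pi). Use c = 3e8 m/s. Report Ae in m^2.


lambda = c / f = 3.0000e+08 / 3.3786e+09 = 0.08879418 m
G_linear = 10^(26.770/10) = 475.3352
Ae = G_linear * lambda^2 / (4*pi) = 475.3352 * 0.08879418^2 / (4*pi) = 0.2982 m^2

0.2982 m^2


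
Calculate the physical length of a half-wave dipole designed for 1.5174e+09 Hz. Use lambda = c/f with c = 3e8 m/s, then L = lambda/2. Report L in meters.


lambda = c / f = 3.0000e+08 / 1.5174e+09 = 0.1977066 m
L = lambda / 2 = 0.1977066 / 2 = 0.09885 m

0.09885 m


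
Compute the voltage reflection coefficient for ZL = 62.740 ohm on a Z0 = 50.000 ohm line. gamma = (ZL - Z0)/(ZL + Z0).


gamma = (62.740 - 50.000) / (62.740 + 50.000) = 0.1130

0.1130


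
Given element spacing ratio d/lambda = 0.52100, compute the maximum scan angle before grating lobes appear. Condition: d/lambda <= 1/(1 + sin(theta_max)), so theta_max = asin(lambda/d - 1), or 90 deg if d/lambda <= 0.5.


lambda/d - 1 = 1/0.52100 - 1 = 0.9193858
theta_max = asin(0.9193858) = 66.84 deg

66.84 deg


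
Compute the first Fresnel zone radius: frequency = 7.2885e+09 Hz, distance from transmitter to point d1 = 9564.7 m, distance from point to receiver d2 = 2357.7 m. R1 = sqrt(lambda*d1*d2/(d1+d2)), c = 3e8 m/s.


lambda = c / f = 3.0000e+08 / 7.2885e+09 = 0.04116073 m
R1 = sqrt(0.04116073 * 9564.7 * 2357.7 / (9564.7 + 2357.7)) = 8.823 m

8.823 m


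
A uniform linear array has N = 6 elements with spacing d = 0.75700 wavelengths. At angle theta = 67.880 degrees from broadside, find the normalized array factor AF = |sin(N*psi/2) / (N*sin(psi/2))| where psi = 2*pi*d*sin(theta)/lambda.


psi = 2*pi*0.75700*sin(67.880 deg) = 4.406289 rad
AF = |sin(6*4.406289/2) / (6*sin(4.406289/2))| = 0.1255

0.1255


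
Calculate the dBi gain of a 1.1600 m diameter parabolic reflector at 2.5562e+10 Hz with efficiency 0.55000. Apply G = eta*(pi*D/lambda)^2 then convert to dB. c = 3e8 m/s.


lambda = c / f = 3.0000e+08 / 2.5562e+10 = 0.01173617 m
G_linear = 0.55000 * (pi * 1.1600 / 0.01173617)^2 = 53030.49
G_dBi = 10 * log10(53030.49) = 47.25 dBi

47.25 dBi
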